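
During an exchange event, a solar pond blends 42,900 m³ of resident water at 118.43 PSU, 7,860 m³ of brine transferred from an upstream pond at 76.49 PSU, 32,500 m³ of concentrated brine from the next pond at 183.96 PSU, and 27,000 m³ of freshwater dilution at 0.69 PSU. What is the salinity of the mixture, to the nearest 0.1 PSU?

105.9 PSU

Conserving salt mass:
salt = 42,900×118.43 + 7,860×76.49 + 32,500×183.96 + 27,000×0.69 = 5,080,647 + 601,211.4 + 5,978,700 + 18,630 = 11,679,188.4
volume = 42,900 + 7,860 + 32,500 + 27,000 = 110,260 m³
S = 11,679,188.4 / 110,260 = 105.924 PSU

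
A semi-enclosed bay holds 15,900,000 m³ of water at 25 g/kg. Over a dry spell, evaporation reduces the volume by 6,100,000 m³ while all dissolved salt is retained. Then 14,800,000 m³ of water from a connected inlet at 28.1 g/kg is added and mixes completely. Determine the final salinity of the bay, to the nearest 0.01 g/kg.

33.06 g/kg

After evaporation: salt = 15,900,000×25 = 397,500,000; volume = 15,900,000 − 6,100,000 = 9,800,000 m³
After mixing: salt = 397,500,000 + 14,800,000×28.1 = 813,380,000; volume = 9,800,000 + 14,800,000 = 24,600,000 m³
S = 813,380,000 / 24,600,000 = 33.0642 g/kg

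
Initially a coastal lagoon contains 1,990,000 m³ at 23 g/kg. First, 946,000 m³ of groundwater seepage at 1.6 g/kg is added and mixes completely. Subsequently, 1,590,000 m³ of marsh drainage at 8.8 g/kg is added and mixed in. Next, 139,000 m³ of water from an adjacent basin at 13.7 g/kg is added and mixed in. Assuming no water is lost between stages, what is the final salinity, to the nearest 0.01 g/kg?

13.54 g/kg

Total salt / total volume:
Initial salt = 1,990,000×23 = 45,770,000
After stage 1: salt = 45,770,000 + 946,000×1.6 = 47,283,600; volume = 2,936,000 m³; S = 16.105 g/kg
After stage 2: salt = 47,283,600 + 1,590,000×8.8 = 61,275,600; volume = 4,526,000 m³; S = 13.539 g/kg
After stage 3: salt = 61,275,600 + 139,000×13.7 = 63,179,900; volume = 4,665,000 m³
S = 63,179,900 / 4,665,000 = 13.5434 g/kg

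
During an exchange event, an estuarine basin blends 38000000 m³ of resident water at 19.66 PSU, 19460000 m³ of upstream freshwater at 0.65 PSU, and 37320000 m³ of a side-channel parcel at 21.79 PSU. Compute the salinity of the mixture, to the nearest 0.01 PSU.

Salt balance:
salt = 38,000,000×19.66 + 19,460,000×0.65 + 37,320,000×21.79 = 747,080,000 + 12,649,000 + 813,202,800 = 1,572,931,800
volume = 38,000,000 + 19,460,000 + 37,320,000 = 94,780,000 m³
S = 1,572,931,800 / 94,780,000 = 16.5956 PSU

16.60 PSU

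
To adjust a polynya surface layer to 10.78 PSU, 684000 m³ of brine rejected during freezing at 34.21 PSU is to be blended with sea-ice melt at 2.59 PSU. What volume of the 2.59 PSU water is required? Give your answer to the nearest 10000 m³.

Salt balance: 684,000×34.21 + V×2.59 = (684,000+V)×10.78
23,399,640 + 2.59V = 7,373,520 + 10.78V
16,026,120 = 8.19V
V = 1,956,791.21 m³

1960000 m³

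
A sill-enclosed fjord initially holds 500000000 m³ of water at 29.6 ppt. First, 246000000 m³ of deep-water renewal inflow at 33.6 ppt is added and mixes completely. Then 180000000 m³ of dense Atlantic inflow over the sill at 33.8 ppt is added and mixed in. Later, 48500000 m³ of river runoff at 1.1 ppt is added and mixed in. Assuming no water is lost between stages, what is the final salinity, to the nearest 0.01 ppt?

29.97 ppt

Weighted by volume,
Initial salt = 500,000,000×29.6 = 14,800,000,000
After stage 1: salt = 14,800,000,000 + 246,000,000×33.6 = 23,065,600,000; volume = 746,000,000 m³; S = 30.919 ppt
After stage 2: salt = 23,065,600,000 + 180,000,000×33.8 = 29,149,600,000; volume = 926,000,000 m³; S = 31.479 ppt
After stage 3: salt = 29,149,600,000 + 48,500,000×1.1 = 29,202,950,000; volume = 974,500,000 m³
S = 29,202,950,000 / 974,500,000 = 29.9671 ppt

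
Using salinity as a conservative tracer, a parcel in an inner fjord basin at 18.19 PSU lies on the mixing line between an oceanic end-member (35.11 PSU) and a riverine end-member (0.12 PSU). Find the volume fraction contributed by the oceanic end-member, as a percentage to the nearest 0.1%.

51.6%

Let g be the oceanic fraction. Salt balance per unit volume:
g×35.11 + (1−g)×0.12 = 18.19
g = (18.19 − 0.12) / (35.11 − 0.12) = 18.07/34.99 = 0.5164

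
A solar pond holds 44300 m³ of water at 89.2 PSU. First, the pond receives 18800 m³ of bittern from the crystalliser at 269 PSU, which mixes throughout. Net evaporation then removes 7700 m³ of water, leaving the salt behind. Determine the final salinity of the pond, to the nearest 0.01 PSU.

162.61 PSU

After mixing: salt = 44,300×89.2 + 18,800×269 = 9,008,760; volume = 63,100 m³
After evaporation: salt unchanged = 9,008,760; volume = 63,100 − 7,700 = 55,400 m³
S = 9,008,760 / 55,400 = 162.613 PSU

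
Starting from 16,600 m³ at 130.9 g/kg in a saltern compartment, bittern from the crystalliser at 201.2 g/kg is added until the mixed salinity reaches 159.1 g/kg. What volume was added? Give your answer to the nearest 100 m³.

Salt balance: 16,600×130.9 + V×201.2 = (16,600+V)×159.1
2,172,940 + 201.2V = 2,641,060 + 159.1V
468,120 = 42.1V
V = 11,119.24 m³

11100 m³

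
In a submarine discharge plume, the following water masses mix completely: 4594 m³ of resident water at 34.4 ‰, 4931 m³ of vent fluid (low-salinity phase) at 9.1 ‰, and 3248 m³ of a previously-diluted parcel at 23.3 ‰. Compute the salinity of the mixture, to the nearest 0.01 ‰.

Weighted by volume,
salt = 4,594×34.4 + 4,931×9.1 + 3,248×23.3 = 158,033.6 + 44,872.1 + 75,678.4 = 278,584.1
volume = 4,594 + 4,931 + 3,248 = 12,773 m³
S = 278,584.1 / 12,773 = 21.8104 ‰

21.81 ‰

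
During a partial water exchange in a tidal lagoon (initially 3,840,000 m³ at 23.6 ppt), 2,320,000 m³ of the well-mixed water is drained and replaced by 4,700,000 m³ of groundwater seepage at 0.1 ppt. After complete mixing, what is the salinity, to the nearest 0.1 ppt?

5.8 ppt

Remaining after removal: 1,520,000 m³ at 23.6 ppt (salt = 35,872,000)
After addition: salt = 35,872,000 + 4,700,000×0.1 = 36,342,000; volume = 6,220,000 m³
S = 36,342,000 / 6,220,000 = 5.8428 ppt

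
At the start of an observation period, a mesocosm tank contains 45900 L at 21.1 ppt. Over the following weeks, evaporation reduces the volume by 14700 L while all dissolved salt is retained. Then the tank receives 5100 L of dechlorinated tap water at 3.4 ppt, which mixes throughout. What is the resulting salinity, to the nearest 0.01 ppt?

27.16 ppt

After evaporation: salt = 45,900×21.1 = 968,490; volume = 45,900 − 14,700 = 31,200 L
After mixing: salt = 968,490 + 5,100×3.4 = 985,830; volume = 31,200 + 5,100 = 36,300 L
S = 985,830 / 36,300 = 27.1579 ppt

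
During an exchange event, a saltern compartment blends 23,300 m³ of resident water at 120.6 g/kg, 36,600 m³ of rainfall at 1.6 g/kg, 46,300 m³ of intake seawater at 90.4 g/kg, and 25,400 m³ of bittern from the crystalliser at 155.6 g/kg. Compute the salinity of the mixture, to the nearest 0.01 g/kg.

Mass of salt is conserved:
salt = 23,300×120.6 + 36,600×1.6 + 46,300×90.4 + 25,400×155.6 = 2,809,980 + 58,560 + 4,185,520 + 3,952,240 = 11,006,300
volume = 23,300 + 36,600 + 46,300 + 25,400 = 131,600 m³
S = 11,006,300 / 131,600 = 83.6345 g/kg

83.63 g/kg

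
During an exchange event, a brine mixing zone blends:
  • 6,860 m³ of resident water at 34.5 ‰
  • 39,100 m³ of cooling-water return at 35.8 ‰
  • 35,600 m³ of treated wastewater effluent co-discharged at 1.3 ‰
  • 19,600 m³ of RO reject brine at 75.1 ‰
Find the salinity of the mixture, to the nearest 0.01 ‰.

31.19 ‰

Mass of salt is conserved:
salt = 6,860×34.5 + 39,100×35.8 + 35,600×1.3 + 19,600×75.1 = 236,670 + 1,399,780 + 46,280 + 1,471,960 = 3,154,690
volume = 6,860 + 39,100 + 35,600 + 19,600 = 101,160 m³
S = 3,154,690 / 101,160 = 31.1852 ‰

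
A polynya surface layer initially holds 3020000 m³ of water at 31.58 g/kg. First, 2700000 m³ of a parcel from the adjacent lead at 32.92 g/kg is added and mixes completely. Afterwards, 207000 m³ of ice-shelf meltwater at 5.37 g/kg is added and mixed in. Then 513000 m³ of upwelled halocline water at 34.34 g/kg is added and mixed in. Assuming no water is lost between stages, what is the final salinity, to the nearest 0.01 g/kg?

Salt balance:
Initial salt = 3,020,000×31.58 = 95,371,600
After stage 1: salt = 95,371,600 + 2,700,000×32.92 = 184,255,600; volume = 5,720,000 m³; S = 32.213 g/kg
After stage 2: salt = 184,255,600 + 207,000×5.37 = 185,367,190; volume = 5,927,000 m³; S = 31.275 g/kg
After stage 3: salt = 185,367,190 + 513,000×34.34 = 202,983,610; volume = 6,440,000 m³
S = 202,983,610 / 6,440,000 = 31.5192 g/kg

31.52 g/kg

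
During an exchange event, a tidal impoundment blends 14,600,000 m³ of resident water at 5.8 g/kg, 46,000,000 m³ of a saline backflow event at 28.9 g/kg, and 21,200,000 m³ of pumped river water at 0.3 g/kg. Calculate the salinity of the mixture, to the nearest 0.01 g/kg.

By conservation of dissolved salt,
salt = 14,600,000×5.8 + 46,000,000×28.9 + 21,200,000×0.3 = 84,680,000 + 1,329,400,000 + 6,360,000 = 1,420,440,000
volume = 14,600,000 + 46,000,000 + 21,200,000 = 81,800,000 m³
S = 1,420,440,000 / 81,800,000 = 17.3648 g/kg

17.36 g/kg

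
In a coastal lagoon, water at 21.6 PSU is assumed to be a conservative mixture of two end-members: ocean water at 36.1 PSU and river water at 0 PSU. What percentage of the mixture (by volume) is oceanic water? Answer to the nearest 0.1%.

59.8%

Let g be the oceanic fraction. Salt balance per unit volume:
g×36.1 + (1−g)×0 = 21.6
g = (21.6 − 0) / (36.1 − 0) = 21.6/36.1 = 0.5983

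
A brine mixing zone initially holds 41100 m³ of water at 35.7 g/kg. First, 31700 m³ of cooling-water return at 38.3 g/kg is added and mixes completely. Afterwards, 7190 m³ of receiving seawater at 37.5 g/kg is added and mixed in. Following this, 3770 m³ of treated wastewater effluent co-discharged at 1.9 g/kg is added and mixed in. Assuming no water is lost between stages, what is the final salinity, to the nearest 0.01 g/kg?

By conservation of dissolved salt,
Initial salt = 41,100×35.7 = 1,467,270
After stage 1: salt = 1,467,270 + 31,700×38.3 = 2,681,380; volume = 72,800 m³; S = 36.832 g/kg
After stage 2: salt = 2,681,380 + 7,190×37.5 = 2,951,005; volume = 79,990 m³; S = 36.892 g/kg
After stage 3: salt = 2,951,005 + 3,770×1.9 = 2,958,168; volume = 83,760 m³
S = 2,958,168 / 83,760 = 35.3172 g/kg

35.32 g/kg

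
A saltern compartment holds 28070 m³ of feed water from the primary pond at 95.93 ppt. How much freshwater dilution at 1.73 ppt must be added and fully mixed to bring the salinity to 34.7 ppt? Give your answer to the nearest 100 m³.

52100 m³

Salt balance: 28,070×95.93 + V×1.73 = (28,070+V)×34.7
2,692,755.1 + 1.73V = 974,029 + 34.7V
1,718,726.1 = 32.97V
V = 52,130 m³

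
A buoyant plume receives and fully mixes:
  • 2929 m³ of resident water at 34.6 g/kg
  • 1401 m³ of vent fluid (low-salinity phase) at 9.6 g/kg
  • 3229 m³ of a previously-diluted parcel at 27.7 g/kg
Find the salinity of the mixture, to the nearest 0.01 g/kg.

27.02 g/kg

Conserving salt mass:
salt = 2,929×34.6 + 1,401×9.6 + 3,229×27.7 = 101,343.4 + 13,449.6 + 89,443.3 = 204,236.3
volume = 2,929 + 1,401 + 3,229 = 7,559 m³
S = 204,236.3 / 7,559 = 27.019 g/kg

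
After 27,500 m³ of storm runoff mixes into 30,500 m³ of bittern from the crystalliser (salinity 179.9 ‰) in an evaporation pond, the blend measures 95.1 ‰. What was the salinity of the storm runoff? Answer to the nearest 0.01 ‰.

Salt balance: 30,500×179.9 + 27,500×S = 58,000×95.1
5,486,950 + 27,500·S = 5,515,800
S = (5,515,800 − 5,486,950) / 27,500 = 1.0491 ‰

1.05 ‰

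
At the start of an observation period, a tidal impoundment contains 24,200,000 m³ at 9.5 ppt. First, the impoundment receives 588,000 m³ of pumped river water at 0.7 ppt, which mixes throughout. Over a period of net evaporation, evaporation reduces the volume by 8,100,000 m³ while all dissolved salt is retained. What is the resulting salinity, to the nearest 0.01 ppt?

After mixing: salt = 24,200,000×9.5 + 588,000×0.7 = 230,311,600; volume = 24,788,000 m³
After evaporation: salt unchanged = 230,311,600; volume = 24,788,000 − 8,100,000 = 16,688,000 m³
S = 230,311,600 / 16,688,000 = 13.801 ppt

13.80 ppt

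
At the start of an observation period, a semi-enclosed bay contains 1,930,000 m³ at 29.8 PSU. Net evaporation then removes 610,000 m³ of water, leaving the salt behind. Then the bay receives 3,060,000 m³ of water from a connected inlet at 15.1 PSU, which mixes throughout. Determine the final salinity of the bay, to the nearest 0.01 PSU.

23.68 PSU

After evaporation: salt = 1,930,000×29.8 = 57,514,000; volume = 1,930,000 − 610,000 = 1,320,000 m³
After mixing: salt = 57,514,000 + 3,060,000×15.1 = 103,720,000; volume = 1,320,000 + 3,060,000 = 4,380,000 m³
S = 103,720,000 / 4,380,000 = 23.6804 PSU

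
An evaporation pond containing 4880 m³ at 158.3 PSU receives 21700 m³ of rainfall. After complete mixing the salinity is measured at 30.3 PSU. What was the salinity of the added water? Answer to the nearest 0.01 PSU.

1.51 PSU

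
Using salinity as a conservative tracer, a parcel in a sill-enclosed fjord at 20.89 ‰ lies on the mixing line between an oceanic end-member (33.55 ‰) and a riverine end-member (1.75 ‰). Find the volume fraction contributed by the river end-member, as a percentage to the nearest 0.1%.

39.8%

Let f be the freshwater fraction. Salt balance per unit volume:
f×1.75 + (1−f)×33.55 = 20.89
f = (33.55 − 20.89) / (33.55 − 1.75) = 12.66/31.8 = 0.3981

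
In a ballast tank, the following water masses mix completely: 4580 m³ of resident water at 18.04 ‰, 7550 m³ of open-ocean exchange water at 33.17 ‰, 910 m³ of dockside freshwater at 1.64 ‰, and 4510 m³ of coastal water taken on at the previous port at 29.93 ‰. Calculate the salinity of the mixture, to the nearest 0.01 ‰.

26.75 ‰

Mass of salt is conserved:
salt = 4,580×18.04 + 7,550×33.17 + 910×1.64 + 4,510×29.93 = 82,623.2 + 250,433.5 + 1,492.4 + 134,984.3 = 469,533.4
volume = 4,580 + 7,550 + 910 + 4,510 = 17,550 m³
S = 469,533.4 / 17,550 = 26.754 ‰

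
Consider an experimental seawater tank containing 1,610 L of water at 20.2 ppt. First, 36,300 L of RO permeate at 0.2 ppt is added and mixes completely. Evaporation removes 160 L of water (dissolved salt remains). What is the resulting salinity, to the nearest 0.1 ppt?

After mixing: salt = 1,610×20.2 + 36,300×0.2 = 39,782; volume = 37,910 L
After evaporation: salt unchanged = 39,782; volume = 37,910 − 160 = 37,750 L
S = 39,782 / 37,750 = 1.0538 ppt

1.1 ppt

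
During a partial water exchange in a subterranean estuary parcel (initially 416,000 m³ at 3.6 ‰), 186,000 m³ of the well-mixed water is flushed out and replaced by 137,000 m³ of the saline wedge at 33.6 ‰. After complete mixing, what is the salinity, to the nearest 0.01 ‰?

14.80 ‰

Remaining after removal: 230,000 m³ at 3.6 ‰ (salt = 828,000)
After addition: salt = 828,000 + 137,000×33.6 = 5,431,200; volume = 367,000 m³
S = 5,431,200 / 367,000 = 14.7989 ‰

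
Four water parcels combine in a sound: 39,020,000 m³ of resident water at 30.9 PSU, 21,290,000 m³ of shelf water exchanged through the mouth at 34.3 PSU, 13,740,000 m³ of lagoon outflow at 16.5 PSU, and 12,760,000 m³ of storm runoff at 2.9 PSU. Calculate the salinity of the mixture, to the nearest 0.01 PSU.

25.34 PSU

Salt balance:
salt = 39,020,000×30.9 + 21,290,000×34.3 + 13,740,000×16.5 + 12,760,000×2.9 = 1,205,718,000 + 730,247,000 + 226,710,000 + 37,004,000 = 2,199,679,000
volume = 39,020,000 + 21,290,000 + 13,740,000 + 12,760,000 = 86,810,000 m³
S = 2,199,679,000 / 86,810,000 = 25.339 PSU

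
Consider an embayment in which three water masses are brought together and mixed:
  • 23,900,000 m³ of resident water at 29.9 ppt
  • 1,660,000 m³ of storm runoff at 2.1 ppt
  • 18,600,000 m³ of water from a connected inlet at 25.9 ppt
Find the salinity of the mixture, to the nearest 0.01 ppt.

Total salt / total volume:
salt = 23,900,000×29.9 + 1,660,000×2.1 + 18,600,000×25.9 = 714,610,000 + 3,486,000 + 481,740,000 = 1,199,836,000
volume = 23,900,000 + 1,660,000 + 18,600,000 = 44,160,000 m³
S = 1,199,836,000 / 44,160,000 = 27.1702 ppt

27.17 ppt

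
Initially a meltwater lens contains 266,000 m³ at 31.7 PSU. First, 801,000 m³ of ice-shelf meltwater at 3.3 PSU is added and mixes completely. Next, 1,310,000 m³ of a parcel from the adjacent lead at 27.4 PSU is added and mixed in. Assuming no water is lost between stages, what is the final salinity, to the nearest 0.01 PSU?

Conserving salt mass:
Initial salt = 266,000×31.7 = 8,432,200
After stage 1: salt = 8,432,200 + 801,000×3.3 = 11,075,500; volume = 1,067,000 m³; S = 10.38 PSU
After stage 2: salt = 11,075,500 + 1,310,000×27.4 = 46,969,500; volume = 2,377,000 m³
S = 46,969,500 / 2,377,000 = 19.76 PSU

19.76 PSU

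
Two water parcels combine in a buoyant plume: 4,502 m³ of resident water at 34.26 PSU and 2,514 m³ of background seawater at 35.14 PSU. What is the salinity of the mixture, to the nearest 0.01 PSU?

34.58 PSU

Total salt / total volume:
salt = 4,502×34.26 + 2,514×35.14 = 154,238.52 + 88,341.96 = 242,580.48
volume = 4,502 + 2,514 = 7,016 m³
S = 242,580.48 / 7,016 = 34.5753 PSU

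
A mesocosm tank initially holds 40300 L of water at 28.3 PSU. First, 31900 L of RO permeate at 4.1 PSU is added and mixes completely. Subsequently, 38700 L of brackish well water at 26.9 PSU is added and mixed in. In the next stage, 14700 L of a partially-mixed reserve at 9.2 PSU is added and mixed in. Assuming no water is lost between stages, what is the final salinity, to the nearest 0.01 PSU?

19.49 PSU

Mass of salt is conserved:
Initial salt = 40,300×28.3 = 1,140,490
After stage 1: salt = 1,140,490 + 31,900×4.1 = 1,271,280; volume = 72,200 L; S = 17.608 PSU
After stage 2: salt = 1,271,280 + 38,700×26.9 = 2,312,310; volume = 110,900 L; S = 20.85 PSU
After stage 3: salt = 2,312,310 + 14,700×9.2 = 2,447,550; volume = 125,600 L
S = 2,447,550 / 125,600 = 19.4869 PSU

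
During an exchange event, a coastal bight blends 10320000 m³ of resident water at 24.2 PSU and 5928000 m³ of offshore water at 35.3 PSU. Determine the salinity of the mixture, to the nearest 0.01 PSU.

By conservation of dissolved salt,
salt = 10,320,000×24.2 + 5,928,000×35.3 = 249,744,000 + 209,258,400 = 459,002,400
volume = 10,320,000 + 5,928,000 = 16,248,000 m³
S = 459,002,400 / 16,248,000 = 28.2498 PSU

28.25 PSU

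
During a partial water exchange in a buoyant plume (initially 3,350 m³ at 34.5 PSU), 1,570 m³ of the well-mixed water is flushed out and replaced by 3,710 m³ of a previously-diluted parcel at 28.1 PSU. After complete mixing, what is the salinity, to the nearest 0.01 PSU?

Remaining after removal: 1,780 m³ at 34.5 PSU (salt = 61,410)
After addition: salt = 61,410 + 3,710×28.1 = 165,661; volume = 5,490 m³
S = 165,661 / 5,490 = 30.175 PSU

30.18 PSU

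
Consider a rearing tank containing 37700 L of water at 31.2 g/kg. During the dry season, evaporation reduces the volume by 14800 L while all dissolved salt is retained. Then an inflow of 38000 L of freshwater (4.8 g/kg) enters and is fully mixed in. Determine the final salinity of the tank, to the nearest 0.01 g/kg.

22.31 g/kg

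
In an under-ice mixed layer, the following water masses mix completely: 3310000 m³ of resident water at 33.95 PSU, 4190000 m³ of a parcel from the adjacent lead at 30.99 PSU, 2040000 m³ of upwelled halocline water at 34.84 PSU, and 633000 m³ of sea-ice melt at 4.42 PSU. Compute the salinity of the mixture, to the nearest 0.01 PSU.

Weighted by volume,
salt = 3,310,000×33.95 + 4,190,000×30.99 + 2,040,000×34.84 + 633,000×4.42 = 112,374,500 + 129,848,100 + 71,073,600 + 2,797,860 = 316,094,060
volume = 3,310,000 + 4,190,000 + 2,040,000 + 633,000 = 10,173,000 m³
S = 316,094,060 / 10,173,000 = 31.0719 PSU

31.07 PSU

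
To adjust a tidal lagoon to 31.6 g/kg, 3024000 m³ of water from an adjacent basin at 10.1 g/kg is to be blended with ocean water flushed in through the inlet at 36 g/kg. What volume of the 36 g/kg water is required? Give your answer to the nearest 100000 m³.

Salt balance: 3,024,000×10.1 + V×36 = (3,024,000+V)×31.6
30,542,400 + 36V = 95,558,400 + 31.6V
65,016,000 = 4.4V
V = 14,776,363.64 m³

14800000 m³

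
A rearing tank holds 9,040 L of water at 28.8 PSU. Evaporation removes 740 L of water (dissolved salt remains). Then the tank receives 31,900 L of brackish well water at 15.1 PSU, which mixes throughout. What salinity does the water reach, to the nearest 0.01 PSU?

18.46 PSU

After evaporation: salt = 9,040×28.8 = 260,352; volume = 9,040 − 740 = 8,300 L
After mixing: salt = 260,352 + 31,900×15.1 = 742,042; volume = 8,300 + 31,900 = 40,200 L
S = 742,042 / 40,200 = 18.4588 PSU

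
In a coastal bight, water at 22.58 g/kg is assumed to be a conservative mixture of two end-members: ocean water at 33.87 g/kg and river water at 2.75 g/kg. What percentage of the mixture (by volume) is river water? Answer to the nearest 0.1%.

Let f be the freshwater fraction. Salt balance per unit volume:
f×2.75 + (1−f)×33.87 = 22.58
f = (33.87 − 22.58) / (33.87 − 2.75) = 11.29/31.12 = 0.3628

36.3%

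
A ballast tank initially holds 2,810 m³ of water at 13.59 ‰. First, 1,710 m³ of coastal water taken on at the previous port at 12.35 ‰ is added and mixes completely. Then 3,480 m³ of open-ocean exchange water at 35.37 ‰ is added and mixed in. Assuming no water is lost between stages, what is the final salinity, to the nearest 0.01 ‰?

22.80 ‰

By conservation of dissolved salt,
Initial salt = 2,810×13.59 = 38,187.9
After stage 1: salt = 38,187.9 + 1,710×12.35 = 59,306.4; volume = 4,520 m³; S = 13.121 ‰
After stage 2: salt = 59,306.4 + 3,480×35.37 = 182,394; volume = 8,000 m³
S = 182,394 / 8,000 = 22.7993 ‰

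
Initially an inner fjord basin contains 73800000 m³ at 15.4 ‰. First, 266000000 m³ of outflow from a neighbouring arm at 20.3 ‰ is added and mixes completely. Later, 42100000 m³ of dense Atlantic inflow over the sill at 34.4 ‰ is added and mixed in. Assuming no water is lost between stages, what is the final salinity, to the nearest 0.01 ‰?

Total salt / total volume:
Initial salt = 73,800,000×15.4 = 1,136,520,000
After stage 1: salt = 1,136,520,000 + 266,000,000×20.3 = 6,536,320,000; volume = 339,800,000 m³; S = 19.236 ‰
After stage 2: salt = 6,536,320,000 + 42,100,000×34.4 = 7,984,560,000; volume = 381,900,000 m³
S = 7,984,560,000 / 381,900,000 = 20.9075 ‰

20.91 ‰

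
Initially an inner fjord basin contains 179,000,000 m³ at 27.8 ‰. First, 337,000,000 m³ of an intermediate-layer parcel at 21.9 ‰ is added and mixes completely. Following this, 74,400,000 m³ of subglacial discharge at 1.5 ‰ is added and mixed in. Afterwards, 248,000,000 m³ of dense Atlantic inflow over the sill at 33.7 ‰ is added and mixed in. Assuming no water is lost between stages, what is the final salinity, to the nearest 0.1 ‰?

Conserving salt mass:
Initial salt = 179,000,000×27.8 = 4,976,200,000
After stage 1: salt = 4,976,200,000 + 337,000,000×21.9 = 12,356,500,000; volume = 516,000,000 m³; S = 23.947 ‰
After stage 2: salt = 12,356,500,000 + 74,400,000×1.5 = 12,468,100,000; volume = 590,400,000 m³; S = 21.118 ‰
After stage 3: salt = 12,468,100,000 + 248,000,000×33.7 = 20,825,700,000; volume = 838,400,000 m³
S = 20,825,700,000 / 838,400,000 = 24.8398 ‰

24.8 ‰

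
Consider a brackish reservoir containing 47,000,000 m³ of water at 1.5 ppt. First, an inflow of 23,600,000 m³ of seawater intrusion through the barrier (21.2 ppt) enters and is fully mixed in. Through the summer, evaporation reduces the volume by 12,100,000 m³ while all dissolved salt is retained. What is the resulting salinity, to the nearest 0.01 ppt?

9.76 ppt

After mixing: salt = 47,000,000×1.5 + 23,600,000×21.2 = 570,820,000; volume = 70,600,000 m³
After evaporation: salt unchanged = 570,820,000; volume = 70,600,000 − 12,100,000 = 58,500,000 m³
S = 570,820,000 / 58,500,000 = 9.7576 ppt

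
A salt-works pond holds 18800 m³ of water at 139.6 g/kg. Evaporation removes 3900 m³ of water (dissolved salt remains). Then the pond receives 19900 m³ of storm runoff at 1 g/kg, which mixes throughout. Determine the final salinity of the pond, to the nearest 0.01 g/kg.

After evaporation: salt = 18,800×139.6 = 2,624,480; volume = 18,800 − 3,900 = 14,900 m³
After mixing: salt = 2,624,480 + 19,900×1 = 2,644,380; volume = 14,900 + 19,900 = 34,800 m³
S = 2,644,380 / 34,800 = 75.9879 g/kg

75.99 g/kg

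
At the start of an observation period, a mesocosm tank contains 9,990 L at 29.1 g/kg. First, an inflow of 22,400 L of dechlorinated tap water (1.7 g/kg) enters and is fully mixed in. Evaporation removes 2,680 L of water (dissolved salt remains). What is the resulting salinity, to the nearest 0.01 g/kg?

11.07 g/kg

After mixing: salt = 9,990×29.1 + 22,400×1.7 = 328,789; volume = 32,390 L
After evaporation: salt unchanged = 328,789; volume = 32,390 − 2,680 = 29,710 L
S = 328,789 / 29,710 = 11.0666 g/kg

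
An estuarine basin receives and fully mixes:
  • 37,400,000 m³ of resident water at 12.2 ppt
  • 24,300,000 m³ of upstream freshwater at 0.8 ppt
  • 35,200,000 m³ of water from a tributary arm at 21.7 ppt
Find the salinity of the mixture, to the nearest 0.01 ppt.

Weighted by volume,
salt = 37,400,000×12.2 + 24,300,000×0.8 + 35,200,000×21.7 = 456,280,000 + 19,440,000 + 763,840,000 = 1,239,560,000
volume = 37,400,000 + 24,300,000 + 35,200,000 = 96,900,000 m³
S = 1,239,560,000 / 96,900,000 = 12.7922 ppt

12.79 ppt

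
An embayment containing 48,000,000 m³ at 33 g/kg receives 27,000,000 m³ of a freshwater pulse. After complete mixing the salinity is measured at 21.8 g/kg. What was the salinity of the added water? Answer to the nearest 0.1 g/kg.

1.9 g/kg

Salt balance: 48,000,000×33 + 27,000,000×S = 75,000,000×21.8
1,584,000,000 + 27,000,000·S = 1,635,000,000
S = (1,635,000,000 − 1,584,000,000) / 27,000,000 = 1.8889 g/kg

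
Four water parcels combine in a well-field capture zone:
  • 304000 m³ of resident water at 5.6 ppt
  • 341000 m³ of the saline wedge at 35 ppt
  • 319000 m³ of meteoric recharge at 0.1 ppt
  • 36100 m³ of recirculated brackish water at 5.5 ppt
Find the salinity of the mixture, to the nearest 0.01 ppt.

13.87 ppt

Total salt / total volume:
salt = 304,000×5.6 + 341,000×35 + 319,000×0.1 + 36,100×5.5 = 1,702,400 + 11,935,000 + 31,900 + 198,550 = 13,867,850
volume = 304,000 + 341,000 + 319,000 + 36,100 = 1,000,100 m³
S = 13,867,850 / 1,000,100 = 13.8665 ppt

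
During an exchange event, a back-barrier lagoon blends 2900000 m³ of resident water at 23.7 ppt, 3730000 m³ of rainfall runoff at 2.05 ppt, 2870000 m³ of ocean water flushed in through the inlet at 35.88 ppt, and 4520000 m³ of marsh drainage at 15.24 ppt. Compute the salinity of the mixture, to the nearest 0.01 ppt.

Total salt / total volume:
salt = 2,900,000×23.7 + 3,730,000×2.05 + 2,870,000×35.88 + 4,520,000×15.24 = 68,730,000 + 7,646,500 + 102,975,600 + 68,884,800 = 248,236,900
volume = 2,900,000 + 3,730,000 + 2,870,000 + 4,520,000 = 14,020,000 m³
S = 248,236,900 / 14,020,000 = 17.7059 ppt

17.71 ppt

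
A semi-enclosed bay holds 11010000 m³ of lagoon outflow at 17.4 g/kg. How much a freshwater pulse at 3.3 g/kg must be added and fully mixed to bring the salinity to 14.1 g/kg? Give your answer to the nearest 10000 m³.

3360000 m³

Salt balance: 11,010,000×17.4 + V×3.3 = (11,010,000+V)×14.1
191,574,000 + 3.3V = 155,241,000 + 14.1V
36,333,000 = 10.8V
V = 3,364,166.67 m³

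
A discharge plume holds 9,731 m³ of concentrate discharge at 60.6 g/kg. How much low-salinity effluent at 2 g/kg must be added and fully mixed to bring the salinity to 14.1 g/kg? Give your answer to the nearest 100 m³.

Salt balance: 9,731×60.6 + V×2 = (9,731+V)×14.1
589,698.6 + 2V = 137,207.1 + 14.1V
452,491.5 = 12.1V
V = 37,395.99 m³

37400 m³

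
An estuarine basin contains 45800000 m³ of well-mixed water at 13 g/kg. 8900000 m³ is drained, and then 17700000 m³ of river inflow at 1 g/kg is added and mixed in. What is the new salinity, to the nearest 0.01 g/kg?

9.11 g/kg

Remaining after removal: 36,900,000 m³ at 13 g/kg (salt = 479,700,000)
After addition: salt = 479,700,000 + 17,700,000×1 = 497,400,000; volume = 54,600,000 m³
S = 497,400,000 / 54,600,000 = 9.1099 g/kg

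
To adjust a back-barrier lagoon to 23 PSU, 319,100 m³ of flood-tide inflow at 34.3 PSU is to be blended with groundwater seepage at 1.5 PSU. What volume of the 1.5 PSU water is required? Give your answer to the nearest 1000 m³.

Salt balance: 319,100×34.3 + V×1.5 = (319,100+V)×23
10,945,130 + 1.5V = 7,339,300 + 23V
3,605,830 = 21.5V
V = 167,713.02 m³

168000 m³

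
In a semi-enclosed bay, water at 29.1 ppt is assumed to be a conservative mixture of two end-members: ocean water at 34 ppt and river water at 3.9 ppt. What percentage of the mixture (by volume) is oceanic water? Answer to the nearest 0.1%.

Let g be the oceanic fraction. Salt balance per unit volume:
g×34 + (1−g)×3.9 = 29.1
g = (29.1 − 3.9) / (34 − 3.9) = 25.2/30.1 = 0.8372

83.7%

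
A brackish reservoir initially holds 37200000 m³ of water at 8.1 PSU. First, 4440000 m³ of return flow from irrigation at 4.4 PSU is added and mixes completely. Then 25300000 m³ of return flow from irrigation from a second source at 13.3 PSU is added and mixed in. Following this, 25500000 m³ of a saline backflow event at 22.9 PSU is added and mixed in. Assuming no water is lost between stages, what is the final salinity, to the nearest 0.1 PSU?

By conservation of dissolved salt,
Initial salt = 37,200,000×8.1 = 301,320,000
After stage 1: salt = 301,320,000 + 4,440,000×4.4 = 320,856,000; volume = 41,640,000 m³; S = 7.705 PSU
After stage 2: salt = 320,856,000 + 25,300,000×13.3 = 657,346,000; volume = 66,940,000 m³; S = 9.82 PSU
After stage 3: salt = 657,346,000 + 25,500,000×22.9 = 1,241,296,000; volume = 92,440,000 m³
S = 1,241,296,000 / 92,440,000 = 13.4281 PSU

13.4 PSU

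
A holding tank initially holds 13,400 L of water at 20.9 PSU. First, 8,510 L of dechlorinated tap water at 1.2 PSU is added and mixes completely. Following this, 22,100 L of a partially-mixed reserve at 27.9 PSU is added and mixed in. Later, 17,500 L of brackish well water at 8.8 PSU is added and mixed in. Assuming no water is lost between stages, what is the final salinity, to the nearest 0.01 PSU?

Mass of salt is conserved:
Initial salt = 13,400×20.9 = 280,060
After stage 1: salt = 280,060 + 8,510×1.2 = 290,272; volume = 21,910 L; S = 13.248 PSU
After stage 2: salt = 290,272 + 22,100×27.9 = 906,862; volume = 44,010 L; S = 20.606 PSU
After stage 3: salt = 906,862 + 17,500×8.8 = 1,060,862; volume = 61,510 L
S = 1,060,862 / 61,510 = 17.247 PSU

17.25 PSU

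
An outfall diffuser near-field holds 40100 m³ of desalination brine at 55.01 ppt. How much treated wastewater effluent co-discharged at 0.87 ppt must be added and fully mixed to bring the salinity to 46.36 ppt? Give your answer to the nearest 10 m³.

Salt balance: 40,100×55.01 + V×0.87 = (40,100+V)×46.36
2,205,901 + 0.87V = 1,859,036 + 46.36V
346,865 = 45.49V
V = 7,625.08 m³

7630 m³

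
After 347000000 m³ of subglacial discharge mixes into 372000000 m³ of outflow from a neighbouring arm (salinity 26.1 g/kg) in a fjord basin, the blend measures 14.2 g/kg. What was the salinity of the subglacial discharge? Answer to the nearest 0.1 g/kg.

1.4 g/kg

Salt balance: 372,000,000×26.1 + 347,000,000×S = 719,000,000×14.2
9,709,200,000 + 347,000,000·S = 10,209,800,000
S = (10,209,800,000 − 9,709,200,000) / 347,000,000 = 1.4427 g/kg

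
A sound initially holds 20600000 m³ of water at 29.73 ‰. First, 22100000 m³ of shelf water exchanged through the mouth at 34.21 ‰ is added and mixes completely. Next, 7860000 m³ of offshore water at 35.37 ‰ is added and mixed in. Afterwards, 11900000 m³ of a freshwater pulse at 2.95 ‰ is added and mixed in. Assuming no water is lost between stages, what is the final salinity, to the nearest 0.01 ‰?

26.92 ‰

Salt balance:
Initial salt = 20,600,000×29.73 = 612,438,000
After stage 1: salt = 612,438,000 + 22,100,000×34.21 = 1,368,479,000; volume = 42,700,000 m³; S = 32.049 ‰
After stage 2: salt = 1,368,479,000 + 7,860,000×35.37 = 1,646,487,200; volume = 50,560,000 m³; S = 32.565 ‰
After stage 3: salt = 1,646,487,200 + 11,900,000×2.95 = 1,681,592,200; volume = 62,460,000 m³
S = 1,681,592,200 / 62,460,000 = 26.9227 ‰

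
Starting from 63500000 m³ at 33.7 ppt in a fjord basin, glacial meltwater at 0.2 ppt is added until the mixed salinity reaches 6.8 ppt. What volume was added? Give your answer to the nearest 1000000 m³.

259000000 m³

Salt balance: 63,500,000×33.7 + V×0.2 = (63,500,000+V)×6.8
2,139,950,000 + 0.2V = 431,800,000 + 6.8V
1,708,150,000 = 6.6V
V = 258,810,606.06 m³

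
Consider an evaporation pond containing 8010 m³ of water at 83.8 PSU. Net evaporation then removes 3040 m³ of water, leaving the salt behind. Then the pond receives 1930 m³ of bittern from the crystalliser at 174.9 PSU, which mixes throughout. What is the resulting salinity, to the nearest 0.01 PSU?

146.20 PSU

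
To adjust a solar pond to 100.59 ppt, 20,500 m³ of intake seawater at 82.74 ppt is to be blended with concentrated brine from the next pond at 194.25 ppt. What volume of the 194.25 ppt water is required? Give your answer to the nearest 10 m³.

Salt balance: 20,500×82.74 + V×194.25 = (20,500+V)×100.59
1,696,170 + 194.25V = 2,062,095 + 100.59V
365,925 = 93.66V
V = 3,906.95 m³

3910 m³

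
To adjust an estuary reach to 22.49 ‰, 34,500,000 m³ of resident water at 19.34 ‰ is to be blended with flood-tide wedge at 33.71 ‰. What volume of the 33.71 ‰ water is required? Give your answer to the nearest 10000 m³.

9690000 m³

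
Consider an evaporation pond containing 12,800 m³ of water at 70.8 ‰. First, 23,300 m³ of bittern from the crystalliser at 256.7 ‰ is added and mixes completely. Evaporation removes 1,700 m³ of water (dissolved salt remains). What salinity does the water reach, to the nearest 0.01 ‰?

200.21 ‰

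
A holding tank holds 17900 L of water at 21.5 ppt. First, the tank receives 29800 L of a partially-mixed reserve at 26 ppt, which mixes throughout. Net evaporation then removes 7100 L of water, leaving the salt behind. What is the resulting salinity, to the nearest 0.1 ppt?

28.6 ppt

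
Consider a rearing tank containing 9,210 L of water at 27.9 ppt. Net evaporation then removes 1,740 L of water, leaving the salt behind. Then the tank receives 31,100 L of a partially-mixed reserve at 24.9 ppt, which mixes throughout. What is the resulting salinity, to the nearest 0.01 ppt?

After evaporation: salt = 9,210×27.9 = 256,959; volume = 9,210 − 1,740 = 7,470 L
After mixing: salt = 256,959 + 31,100×24.9 = 1,031,349; volume = 7,470 + 31,100 = 38,570 L
S = 1,031,349 / 38,570 = 26.7397 ppt

26.74 ppt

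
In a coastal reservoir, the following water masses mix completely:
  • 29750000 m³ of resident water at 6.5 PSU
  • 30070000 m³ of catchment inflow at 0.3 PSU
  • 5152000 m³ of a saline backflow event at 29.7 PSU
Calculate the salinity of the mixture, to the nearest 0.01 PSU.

5.47 PSU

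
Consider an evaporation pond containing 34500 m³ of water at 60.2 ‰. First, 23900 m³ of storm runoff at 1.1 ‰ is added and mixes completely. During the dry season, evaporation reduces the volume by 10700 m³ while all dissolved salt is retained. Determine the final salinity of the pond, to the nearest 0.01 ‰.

After mixing: salt = 34,500×60.2 + 23,900×1.1 = 2,103,190; volume = 58,400 m³
After evaporation: salt unchanged = 2,103,190; volume = 58,400 − 10,700 = 47,700 m³
S = 2,103,190 / 47,700 = 44.092 ‰

44.09 ‰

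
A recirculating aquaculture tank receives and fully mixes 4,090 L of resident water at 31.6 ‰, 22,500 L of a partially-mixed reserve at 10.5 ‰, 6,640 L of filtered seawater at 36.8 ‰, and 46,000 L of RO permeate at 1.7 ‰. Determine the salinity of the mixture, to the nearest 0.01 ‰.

Weighted by volume,
salt = 4,090×31.6 + 22,500×10.5 + 6,640×36.8 + 46,000×1.7 = 129,244 + 236,250 + 244,352 + 78,200 = 688,046
volume = 4,090 + 22,500 + 6,640 + 46,000 = 79,230 L
S = 688,046 / 79,230 = 8.6842 ‰

8.68 ‰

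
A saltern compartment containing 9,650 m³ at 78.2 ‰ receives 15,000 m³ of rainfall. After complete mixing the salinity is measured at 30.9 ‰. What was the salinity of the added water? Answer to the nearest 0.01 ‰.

Salt balance: 9,650×78.2 + 15,000×S = 24,650×30.9
754,630 + 15,000·S = 761,685
S = (761,685 − 754,630) / 15,000 = 0.4703 ‰

0.47 ‰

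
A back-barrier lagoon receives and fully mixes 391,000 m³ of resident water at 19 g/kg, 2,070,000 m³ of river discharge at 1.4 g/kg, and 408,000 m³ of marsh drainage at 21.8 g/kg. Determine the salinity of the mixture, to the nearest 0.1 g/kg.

6.7 g/kg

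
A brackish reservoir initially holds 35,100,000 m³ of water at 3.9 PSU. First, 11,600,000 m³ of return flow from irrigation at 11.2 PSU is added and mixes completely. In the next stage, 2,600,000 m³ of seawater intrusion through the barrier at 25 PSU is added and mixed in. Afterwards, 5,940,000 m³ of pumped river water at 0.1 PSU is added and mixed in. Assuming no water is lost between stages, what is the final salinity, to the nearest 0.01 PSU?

6.02 PSU

Mass of salt is conserved:
Initial salt = 35,100,000×3.9 = 136,890,000
After stage 1: salt = 136,890,000 + 11,600,000×11.2 = 266,810,000; volume = 46,700,000 m³; S = 5.713 PSU
After stage 2: salt = 266,810,000 + 2,600,000×25 = 331,810,000; volume = 49,300,000 m³; S = 6.73 PSU
After stage 3: salt = 331,810,000 + 5,940,000×0.1 = 332,404,000; volume = 55,240,000 m³
S = 332,404,000 / 55,240,000 = 6.0175 PSU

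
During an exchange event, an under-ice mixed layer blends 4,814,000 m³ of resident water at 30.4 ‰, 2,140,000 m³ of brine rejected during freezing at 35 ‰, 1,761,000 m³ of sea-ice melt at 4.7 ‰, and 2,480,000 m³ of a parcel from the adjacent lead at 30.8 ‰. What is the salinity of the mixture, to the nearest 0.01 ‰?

Conserving salt mass:
salt = 4,814,000×30.4 + 2,140,000×35 + 1,761,000×4.7 + 2,480,000×30.8 = 146,345,600 + 74,900,000 + 8,276,700 + 76,384,000 = 305,906,300
volume = 4,814,000 + 2,140,000 + 1,761,000 + 2,480,000 = 11,195,000 m³
S = 305,906,300 / 11,195,000 = 27.3253 ‰

27.33 ‰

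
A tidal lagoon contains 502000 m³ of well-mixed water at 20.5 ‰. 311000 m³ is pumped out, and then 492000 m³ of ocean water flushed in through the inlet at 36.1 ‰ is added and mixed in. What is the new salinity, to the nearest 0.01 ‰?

Remaining after removal: 191,000 m³ at 20.5 ‰ (salt = 3,915,500)
After addition: salt = 3,915,500 + 492,000×36.1 = 21,676,700; volume = 683,000 m³
S = 21,676,700 / 683,000 = 31.7375 ‰

31.74 ‰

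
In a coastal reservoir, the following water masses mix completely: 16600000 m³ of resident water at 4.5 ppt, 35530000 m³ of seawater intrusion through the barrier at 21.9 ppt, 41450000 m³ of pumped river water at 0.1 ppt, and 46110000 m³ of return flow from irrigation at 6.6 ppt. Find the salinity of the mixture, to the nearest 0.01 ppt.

8.31 ppt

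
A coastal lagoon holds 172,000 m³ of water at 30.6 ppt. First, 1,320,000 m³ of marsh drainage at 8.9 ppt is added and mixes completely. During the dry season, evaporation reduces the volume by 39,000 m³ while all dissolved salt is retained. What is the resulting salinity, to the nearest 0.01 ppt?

11.71 ppt

After mixing: salt = 172,000×30.6 + 1,320,000×8.9 = 17,011,200; volume = 1,492,000 m³
After evaporation: salt unchanged = 17,011,200; volume = 1,492,000 − 39,000 = 1,453,000 m³
S = 17,011,200 / 1,453,000 = 11.7076 ppt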